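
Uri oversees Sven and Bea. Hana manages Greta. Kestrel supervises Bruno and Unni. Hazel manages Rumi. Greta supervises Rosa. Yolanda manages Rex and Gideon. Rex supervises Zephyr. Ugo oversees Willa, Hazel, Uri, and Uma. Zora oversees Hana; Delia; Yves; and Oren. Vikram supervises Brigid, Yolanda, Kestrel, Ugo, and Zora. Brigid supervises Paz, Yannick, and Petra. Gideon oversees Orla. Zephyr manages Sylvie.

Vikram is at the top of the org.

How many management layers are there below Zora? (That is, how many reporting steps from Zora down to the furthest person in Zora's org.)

The longest chain under Zora runs Zora → Hana → Greta → Rosa, which is 3 levels below Zora.

3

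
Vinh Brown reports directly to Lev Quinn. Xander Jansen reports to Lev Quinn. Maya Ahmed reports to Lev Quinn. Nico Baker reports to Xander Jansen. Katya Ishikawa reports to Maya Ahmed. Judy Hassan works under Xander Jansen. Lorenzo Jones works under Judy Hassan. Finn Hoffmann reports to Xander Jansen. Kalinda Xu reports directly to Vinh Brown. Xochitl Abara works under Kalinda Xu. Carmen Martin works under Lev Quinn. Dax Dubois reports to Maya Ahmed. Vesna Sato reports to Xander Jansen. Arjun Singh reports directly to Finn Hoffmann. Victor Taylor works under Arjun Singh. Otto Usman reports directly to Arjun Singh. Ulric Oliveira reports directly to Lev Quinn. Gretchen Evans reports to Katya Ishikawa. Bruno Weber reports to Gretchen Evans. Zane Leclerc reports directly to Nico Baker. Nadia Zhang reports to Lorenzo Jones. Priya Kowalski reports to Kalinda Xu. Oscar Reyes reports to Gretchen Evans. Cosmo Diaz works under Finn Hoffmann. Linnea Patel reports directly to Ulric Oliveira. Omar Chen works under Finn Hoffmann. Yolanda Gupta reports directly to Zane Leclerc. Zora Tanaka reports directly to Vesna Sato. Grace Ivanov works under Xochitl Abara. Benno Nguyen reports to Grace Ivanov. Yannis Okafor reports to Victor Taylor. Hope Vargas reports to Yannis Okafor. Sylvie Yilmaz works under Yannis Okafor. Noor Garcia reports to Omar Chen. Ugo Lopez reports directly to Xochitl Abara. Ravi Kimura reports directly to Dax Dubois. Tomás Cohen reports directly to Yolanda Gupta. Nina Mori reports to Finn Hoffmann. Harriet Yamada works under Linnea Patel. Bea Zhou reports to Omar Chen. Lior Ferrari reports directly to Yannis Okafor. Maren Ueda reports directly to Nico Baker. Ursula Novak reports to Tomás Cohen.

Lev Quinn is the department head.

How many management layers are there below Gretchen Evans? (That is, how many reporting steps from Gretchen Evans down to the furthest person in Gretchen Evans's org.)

1

The longest chain under Gretchen Evans runs Gretchen Evans → Oscar Reyes, which is 1 level below Gretchen Evans.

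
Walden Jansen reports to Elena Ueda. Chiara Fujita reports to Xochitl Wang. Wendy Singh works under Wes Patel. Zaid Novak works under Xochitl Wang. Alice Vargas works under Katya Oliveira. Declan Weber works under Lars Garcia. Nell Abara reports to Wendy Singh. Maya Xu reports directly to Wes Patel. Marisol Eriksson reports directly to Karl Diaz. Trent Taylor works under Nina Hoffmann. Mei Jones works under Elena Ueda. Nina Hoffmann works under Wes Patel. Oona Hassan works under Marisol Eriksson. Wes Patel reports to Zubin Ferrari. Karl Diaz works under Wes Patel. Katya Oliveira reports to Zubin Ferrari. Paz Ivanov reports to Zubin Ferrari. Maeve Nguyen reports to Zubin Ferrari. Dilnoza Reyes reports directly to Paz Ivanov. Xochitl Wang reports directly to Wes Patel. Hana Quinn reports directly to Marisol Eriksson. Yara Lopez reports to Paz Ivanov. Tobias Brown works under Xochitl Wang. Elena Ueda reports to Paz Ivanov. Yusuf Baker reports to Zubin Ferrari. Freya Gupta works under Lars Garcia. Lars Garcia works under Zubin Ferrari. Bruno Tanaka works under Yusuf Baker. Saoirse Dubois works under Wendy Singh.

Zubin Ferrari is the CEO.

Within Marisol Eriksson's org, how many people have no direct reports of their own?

2

The people in Marisol Eriksson's organization with no one reporting to them are Hana Quinn, Oona Hassan. That is 2.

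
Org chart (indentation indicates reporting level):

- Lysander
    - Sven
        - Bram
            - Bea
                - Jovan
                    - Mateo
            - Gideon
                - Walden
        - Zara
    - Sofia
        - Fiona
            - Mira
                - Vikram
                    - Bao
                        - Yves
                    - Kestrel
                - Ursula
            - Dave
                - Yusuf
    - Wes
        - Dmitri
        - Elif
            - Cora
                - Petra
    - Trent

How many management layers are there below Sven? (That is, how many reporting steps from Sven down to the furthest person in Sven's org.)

The longest chain under Sven runs Sven → Bram → Bea → Jovan → Mateo, which is 4 levels below Sven.

4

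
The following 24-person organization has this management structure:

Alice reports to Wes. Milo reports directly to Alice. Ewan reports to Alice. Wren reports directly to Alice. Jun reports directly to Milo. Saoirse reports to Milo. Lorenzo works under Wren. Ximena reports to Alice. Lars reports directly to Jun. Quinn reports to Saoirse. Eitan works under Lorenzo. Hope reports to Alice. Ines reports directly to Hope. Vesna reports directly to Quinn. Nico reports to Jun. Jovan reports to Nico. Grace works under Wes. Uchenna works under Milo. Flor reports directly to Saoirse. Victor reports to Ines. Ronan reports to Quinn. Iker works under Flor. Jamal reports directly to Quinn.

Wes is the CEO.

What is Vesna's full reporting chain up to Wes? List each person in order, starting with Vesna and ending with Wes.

Vesna reports to Quinn. Quinn reports to Saoirse. Saoirse reports to Milo. Milo reports to Alice. Alice reports to Wes. Wes is at the top.

Vesna -> Quinn -> Saoirse -> Milo -> Alice -> Wes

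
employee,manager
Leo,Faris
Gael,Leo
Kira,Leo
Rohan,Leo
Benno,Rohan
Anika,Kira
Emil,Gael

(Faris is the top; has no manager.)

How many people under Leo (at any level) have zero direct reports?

The people in Leo's organization with no one reporting to them are Benno, Anika, Emil. That is 3.

3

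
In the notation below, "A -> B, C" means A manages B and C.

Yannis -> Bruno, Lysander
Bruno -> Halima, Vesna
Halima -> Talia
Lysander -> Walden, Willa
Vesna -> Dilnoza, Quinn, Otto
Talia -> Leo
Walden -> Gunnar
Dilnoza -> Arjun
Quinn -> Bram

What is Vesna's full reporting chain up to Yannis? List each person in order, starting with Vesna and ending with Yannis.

Vesna -> Bruno -> Yannis

Vesna reports to Bruno. Bruno reports to Yannis. Yannis is at the top.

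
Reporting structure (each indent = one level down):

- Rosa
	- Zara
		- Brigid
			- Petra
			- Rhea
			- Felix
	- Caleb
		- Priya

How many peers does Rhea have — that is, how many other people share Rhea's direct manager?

Rhea reports to Brigid. Brigid's other direct reports are Petra, Felix — 2 peers.

2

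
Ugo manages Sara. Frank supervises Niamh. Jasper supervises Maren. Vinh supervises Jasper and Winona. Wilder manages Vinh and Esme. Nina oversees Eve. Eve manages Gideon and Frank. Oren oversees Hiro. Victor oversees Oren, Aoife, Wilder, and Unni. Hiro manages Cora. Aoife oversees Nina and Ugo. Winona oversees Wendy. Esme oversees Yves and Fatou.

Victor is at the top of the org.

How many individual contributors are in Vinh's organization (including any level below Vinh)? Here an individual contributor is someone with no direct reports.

The people in Vinh's organization with no one reporting to them are Wendy, Maren. That is 2.

2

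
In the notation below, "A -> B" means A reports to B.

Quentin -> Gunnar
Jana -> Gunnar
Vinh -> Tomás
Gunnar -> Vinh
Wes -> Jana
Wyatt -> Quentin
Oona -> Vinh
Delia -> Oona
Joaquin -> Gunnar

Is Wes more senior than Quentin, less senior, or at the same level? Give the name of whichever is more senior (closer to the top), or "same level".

Quentin

Wes is 4 levels below Tomás; Quentin is 3. Quentin is higher.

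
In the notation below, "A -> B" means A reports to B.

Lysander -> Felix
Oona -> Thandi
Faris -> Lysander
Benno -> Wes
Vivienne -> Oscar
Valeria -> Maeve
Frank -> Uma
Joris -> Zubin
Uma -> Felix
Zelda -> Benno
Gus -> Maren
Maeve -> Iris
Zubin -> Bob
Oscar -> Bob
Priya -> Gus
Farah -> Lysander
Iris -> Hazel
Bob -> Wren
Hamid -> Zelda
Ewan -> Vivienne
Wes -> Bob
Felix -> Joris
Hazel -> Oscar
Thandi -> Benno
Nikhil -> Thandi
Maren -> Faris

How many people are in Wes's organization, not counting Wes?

Wes directly manages Benno. Under Benno: Thandi, Nikhil, Oona, Zelda, Hamid (5). That's 6 in total.

6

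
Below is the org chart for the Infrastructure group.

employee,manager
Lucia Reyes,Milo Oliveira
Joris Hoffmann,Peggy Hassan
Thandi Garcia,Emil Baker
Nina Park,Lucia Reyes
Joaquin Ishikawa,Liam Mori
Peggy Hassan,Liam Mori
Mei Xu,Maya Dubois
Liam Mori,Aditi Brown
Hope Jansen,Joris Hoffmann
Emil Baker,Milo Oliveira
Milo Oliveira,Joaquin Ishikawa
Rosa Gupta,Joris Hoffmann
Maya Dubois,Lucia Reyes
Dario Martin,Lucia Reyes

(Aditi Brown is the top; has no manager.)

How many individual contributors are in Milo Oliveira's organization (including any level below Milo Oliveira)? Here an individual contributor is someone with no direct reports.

4

The people in Milo Oliveira's organization with no one reporting to them are Thandi Garcia, Nina Park, Dario Martin, Mei Xu. That is 4.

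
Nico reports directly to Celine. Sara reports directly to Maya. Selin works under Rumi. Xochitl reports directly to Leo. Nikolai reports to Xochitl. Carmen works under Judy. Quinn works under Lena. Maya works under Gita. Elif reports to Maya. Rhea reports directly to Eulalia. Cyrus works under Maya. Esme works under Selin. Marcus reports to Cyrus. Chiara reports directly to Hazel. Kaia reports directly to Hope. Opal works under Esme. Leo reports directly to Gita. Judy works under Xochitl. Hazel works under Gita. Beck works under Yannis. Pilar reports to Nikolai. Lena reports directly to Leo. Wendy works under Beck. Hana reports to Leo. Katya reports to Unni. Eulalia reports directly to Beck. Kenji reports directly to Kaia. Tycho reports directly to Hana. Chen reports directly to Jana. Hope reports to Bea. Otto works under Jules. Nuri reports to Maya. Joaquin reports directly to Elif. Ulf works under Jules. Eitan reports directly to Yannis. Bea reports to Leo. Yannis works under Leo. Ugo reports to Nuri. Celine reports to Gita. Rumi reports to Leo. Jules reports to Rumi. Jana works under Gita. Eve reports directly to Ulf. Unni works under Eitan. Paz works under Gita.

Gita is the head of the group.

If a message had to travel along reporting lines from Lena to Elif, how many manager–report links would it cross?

Lena is 2 levels below Gita, and Elif is 2 levels below Gita (their lowest common manager). The shortest path runs up from Lena to Gita and back down to Elif: 2 + 2 = 4 links.

4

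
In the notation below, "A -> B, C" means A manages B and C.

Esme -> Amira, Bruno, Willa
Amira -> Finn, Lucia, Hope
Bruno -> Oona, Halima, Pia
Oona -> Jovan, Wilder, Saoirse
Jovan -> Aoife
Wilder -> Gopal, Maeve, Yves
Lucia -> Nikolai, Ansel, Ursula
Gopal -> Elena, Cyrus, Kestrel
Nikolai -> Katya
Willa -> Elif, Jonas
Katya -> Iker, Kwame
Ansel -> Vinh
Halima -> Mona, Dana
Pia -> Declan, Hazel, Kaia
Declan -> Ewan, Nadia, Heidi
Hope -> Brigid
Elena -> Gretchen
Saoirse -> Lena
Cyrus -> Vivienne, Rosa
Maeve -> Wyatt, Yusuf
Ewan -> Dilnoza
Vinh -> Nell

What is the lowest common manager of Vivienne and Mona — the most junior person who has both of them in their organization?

Bruno

Vivienne's chain of managers is Cyrus, Gopal, Wilder, Oona, Bruno, Esme. Mona's chain of managers is Halima, Bruno, Esme. The first manager that appears in both chains is Bruno.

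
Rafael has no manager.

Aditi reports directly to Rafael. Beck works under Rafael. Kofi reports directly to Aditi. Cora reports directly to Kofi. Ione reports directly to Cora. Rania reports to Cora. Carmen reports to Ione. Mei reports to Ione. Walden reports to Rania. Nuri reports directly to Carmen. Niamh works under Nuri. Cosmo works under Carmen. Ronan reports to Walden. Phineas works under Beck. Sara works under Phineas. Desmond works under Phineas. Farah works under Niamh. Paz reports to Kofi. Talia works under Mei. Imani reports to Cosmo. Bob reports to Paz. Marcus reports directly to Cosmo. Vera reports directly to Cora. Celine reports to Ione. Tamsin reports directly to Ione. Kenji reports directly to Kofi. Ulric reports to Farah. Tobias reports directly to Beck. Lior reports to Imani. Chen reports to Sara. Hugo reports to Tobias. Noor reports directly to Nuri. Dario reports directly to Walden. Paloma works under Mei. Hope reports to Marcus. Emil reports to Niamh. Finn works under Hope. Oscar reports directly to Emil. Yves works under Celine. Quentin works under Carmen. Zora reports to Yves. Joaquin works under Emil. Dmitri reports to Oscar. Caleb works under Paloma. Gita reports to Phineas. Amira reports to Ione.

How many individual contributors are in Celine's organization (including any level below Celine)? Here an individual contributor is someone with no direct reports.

The only person in Celine's organization with no one reporting to them is Zora. That is 1.

1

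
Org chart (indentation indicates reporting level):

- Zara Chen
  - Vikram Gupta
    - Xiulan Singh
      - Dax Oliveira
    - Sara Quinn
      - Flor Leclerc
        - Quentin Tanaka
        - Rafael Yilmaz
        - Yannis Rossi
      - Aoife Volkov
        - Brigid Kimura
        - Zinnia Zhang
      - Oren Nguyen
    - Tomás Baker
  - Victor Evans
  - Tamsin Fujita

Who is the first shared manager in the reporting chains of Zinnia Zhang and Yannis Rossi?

Zinnia Zhang's chain of managers is Aoife Volkov, Sara Quinn, Vikram Gupta, Zara Chen. Yannis Rossi's chain of managers is Flor Leclerc, Sara Quinn, Vikram Gupta, Zara Chen. The first manager that appears in both chains is Sara Quinn.

Sara Quinn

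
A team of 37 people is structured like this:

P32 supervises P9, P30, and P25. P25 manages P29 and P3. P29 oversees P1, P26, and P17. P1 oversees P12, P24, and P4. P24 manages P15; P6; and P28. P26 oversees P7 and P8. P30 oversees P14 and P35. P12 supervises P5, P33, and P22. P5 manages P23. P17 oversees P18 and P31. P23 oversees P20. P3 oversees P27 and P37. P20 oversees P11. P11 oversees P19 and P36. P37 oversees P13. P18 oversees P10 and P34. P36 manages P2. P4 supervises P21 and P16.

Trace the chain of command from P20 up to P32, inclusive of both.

P20 reports to P23. P23 reports to P5. P5 reports to P12. P12 reports to P1. P1 reports to P29. P29 reports to P25. P25 reports to P32. P32 is at the top.

P20 -> P23 -> P5 -> P12 -> P1 -> P29 -> P25 -> P32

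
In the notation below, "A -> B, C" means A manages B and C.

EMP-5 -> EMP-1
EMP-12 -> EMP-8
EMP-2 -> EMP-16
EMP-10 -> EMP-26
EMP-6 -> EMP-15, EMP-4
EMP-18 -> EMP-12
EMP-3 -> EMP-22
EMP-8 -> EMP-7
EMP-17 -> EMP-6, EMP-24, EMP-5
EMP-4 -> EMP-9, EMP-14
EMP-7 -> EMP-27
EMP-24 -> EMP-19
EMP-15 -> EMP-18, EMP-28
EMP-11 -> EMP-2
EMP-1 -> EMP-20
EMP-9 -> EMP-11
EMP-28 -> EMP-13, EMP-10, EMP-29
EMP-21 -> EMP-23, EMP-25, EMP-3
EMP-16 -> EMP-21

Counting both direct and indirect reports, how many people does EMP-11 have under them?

7

EMP-11 directly manages EMP-2. Under EMP-2: EMP-16, EMP-21, EMP-3, EMP-22, EMP-25, EMP-23 (6). That's 7 in total.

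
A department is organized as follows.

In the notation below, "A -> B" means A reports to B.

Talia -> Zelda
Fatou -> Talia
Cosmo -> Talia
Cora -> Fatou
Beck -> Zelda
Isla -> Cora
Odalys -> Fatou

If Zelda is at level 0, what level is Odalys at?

Chain from Odalys up to Zelda: Odalys → Fatou → Talia → Zelda. That is 3 steps up, so Odalys is 3 levels below Zelda.

3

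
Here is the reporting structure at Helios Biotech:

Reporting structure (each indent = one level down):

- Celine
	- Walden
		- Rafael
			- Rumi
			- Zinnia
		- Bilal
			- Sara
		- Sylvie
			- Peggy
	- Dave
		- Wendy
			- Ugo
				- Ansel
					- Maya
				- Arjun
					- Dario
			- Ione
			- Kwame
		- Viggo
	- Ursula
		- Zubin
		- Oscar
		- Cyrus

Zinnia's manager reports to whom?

Walden

Zinnia reports to Rafael, and Rafael reports to Walden. So Zinnia's skip-level manager is Walden.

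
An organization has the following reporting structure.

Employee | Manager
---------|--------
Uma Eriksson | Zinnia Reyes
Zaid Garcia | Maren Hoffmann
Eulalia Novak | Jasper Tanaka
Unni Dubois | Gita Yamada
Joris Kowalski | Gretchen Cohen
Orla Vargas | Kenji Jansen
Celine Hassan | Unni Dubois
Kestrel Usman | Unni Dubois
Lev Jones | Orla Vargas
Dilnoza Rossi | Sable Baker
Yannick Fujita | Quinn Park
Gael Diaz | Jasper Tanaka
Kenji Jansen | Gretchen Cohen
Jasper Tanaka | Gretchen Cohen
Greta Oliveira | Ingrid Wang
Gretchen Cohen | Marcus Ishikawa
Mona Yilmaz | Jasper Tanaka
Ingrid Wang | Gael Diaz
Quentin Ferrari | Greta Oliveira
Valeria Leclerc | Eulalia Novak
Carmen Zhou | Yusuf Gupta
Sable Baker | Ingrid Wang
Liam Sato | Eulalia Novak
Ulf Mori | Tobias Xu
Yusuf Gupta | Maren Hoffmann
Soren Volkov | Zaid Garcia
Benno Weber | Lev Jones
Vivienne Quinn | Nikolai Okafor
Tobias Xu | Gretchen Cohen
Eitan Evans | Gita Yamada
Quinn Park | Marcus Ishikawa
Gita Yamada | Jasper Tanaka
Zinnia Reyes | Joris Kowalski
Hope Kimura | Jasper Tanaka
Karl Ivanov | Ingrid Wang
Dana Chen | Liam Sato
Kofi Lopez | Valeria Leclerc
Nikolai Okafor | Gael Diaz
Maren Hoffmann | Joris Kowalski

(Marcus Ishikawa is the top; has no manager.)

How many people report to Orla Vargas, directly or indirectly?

2

Orla Vargas directly manages Lev Jones. Under Lev Jones: Benno Weber (1). That's 2 in total.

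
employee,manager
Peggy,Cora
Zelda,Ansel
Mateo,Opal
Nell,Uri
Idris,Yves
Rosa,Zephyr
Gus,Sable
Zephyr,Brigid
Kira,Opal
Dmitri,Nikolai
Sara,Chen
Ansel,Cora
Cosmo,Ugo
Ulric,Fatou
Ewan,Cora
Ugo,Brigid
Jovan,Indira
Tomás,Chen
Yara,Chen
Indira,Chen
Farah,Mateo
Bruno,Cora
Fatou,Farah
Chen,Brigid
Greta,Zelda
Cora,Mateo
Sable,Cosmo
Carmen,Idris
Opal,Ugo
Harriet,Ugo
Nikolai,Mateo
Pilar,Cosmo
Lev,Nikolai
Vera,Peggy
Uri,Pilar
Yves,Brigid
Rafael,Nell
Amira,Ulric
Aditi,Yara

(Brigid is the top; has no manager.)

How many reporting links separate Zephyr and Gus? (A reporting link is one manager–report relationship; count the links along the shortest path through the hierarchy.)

5

Zephyr is 1 level below Brigid, and Gus is 4 levels below Brigid (their lowest common manager). The shortest path runs up from Zephyr to Brigid and back down to Gus: 1 + 4 = 5 links.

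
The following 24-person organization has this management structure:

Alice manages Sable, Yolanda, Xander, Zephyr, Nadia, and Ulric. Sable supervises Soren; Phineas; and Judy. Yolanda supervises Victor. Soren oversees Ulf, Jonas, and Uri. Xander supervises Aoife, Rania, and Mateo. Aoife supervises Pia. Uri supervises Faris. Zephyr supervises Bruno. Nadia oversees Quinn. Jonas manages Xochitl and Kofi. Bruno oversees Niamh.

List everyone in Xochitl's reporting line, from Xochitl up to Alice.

Xochitl -> Jonas -> Soren -> Sable -> Alice

Xochitl reports to Jonas. Jonas reports to Soren. Soren reports to Sable. Sable reports to Alice. Alice is at the top.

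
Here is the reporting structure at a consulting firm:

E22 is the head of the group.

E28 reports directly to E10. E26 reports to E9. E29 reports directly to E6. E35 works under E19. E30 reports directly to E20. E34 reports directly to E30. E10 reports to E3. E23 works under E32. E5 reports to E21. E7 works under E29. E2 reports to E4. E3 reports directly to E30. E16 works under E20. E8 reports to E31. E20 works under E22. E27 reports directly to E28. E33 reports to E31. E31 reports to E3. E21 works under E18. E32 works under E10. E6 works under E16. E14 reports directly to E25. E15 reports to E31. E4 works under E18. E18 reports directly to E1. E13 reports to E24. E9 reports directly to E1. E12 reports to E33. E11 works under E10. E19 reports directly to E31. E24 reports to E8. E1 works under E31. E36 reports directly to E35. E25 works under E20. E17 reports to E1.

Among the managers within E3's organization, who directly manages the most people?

Direct-report counts within E3's organization: E3 has 2; E31 has 5; E19 has 1; E35 has 1; E33 has 1; E1 has 3; E9 has 1; E18 has 2; E4 has 1; E21 has 1; E8 has 1; E24 has 1; E10 has 3; E28 has 1; E32 has 1. The largest is 5, held by E31.

E31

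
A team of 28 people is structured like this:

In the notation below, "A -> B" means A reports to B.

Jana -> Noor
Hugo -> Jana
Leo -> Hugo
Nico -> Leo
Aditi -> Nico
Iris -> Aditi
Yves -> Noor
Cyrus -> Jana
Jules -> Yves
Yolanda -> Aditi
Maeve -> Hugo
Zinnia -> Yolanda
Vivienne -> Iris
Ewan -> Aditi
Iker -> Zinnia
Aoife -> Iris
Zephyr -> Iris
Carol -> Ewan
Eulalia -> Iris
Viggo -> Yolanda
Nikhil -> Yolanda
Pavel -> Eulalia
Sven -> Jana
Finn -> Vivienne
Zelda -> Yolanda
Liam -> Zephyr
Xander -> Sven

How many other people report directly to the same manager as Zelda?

3

Zelda reports to Yolanda. Yolanda's other direct reports are Zinnia, Viggo, Nikhil — 3 peers.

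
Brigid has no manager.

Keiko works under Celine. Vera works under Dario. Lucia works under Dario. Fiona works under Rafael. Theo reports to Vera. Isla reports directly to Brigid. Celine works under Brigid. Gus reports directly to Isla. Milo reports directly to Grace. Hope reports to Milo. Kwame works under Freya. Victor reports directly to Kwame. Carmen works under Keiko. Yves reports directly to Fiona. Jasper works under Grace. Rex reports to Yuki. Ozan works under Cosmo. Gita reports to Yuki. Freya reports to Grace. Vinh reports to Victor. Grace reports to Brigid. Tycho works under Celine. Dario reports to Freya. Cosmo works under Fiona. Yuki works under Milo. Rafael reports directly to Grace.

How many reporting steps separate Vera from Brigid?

Chain from Vera up to Brigid: Vera → Dario → Freya → Grace → Brigid. That is 4 steps up, so Vera is 4 levels below Brigid.

4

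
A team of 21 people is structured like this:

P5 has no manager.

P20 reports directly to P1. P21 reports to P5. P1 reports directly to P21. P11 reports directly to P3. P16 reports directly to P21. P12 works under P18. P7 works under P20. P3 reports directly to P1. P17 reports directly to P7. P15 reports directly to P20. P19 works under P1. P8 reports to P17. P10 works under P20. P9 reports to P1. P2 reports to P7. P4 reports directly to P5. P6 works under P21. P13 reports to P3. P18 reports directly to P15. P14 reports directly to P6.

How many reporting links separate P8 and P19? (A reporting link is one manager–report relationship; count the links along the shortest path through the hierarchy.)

5

P8 is 4 levels below P1, and P19 is 1 level below P1 (their lowest common manager). The shortest path runs up from P8 to P1 and back down to P19: 4 + 1 = 5 links.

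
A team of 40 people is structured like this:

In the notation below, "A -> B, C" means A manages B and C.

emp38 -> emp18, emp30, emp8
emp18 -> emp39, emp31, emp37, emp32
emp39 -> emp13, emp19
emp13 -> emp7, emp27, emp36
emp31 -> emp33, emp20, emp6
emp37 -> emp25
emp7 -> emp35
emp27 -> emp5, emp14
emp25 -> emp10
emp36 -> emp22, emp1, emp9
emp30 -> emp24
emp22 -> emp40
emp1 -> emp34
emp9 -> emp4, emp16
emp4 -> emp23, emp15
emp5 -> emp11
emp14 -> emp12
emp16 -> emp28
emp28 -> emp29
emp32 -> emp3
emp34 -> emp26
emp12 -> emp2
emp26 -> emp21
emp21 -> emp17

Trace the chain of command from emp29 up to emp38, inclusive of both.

emp29 -> emp28 -> emp16 -> emp9 -> emp36 -> emp13 -> emp39 -> emp18 -> emp38

emp29 reports to emp28. emp28 reports to emp16. emp16 reports to emp9. emp9 reports to emp36. emp36 reports to emp13. emp13 reports to emp39. emp39 reports to emp18. emp18 reports to emp38. emp38 is at the top.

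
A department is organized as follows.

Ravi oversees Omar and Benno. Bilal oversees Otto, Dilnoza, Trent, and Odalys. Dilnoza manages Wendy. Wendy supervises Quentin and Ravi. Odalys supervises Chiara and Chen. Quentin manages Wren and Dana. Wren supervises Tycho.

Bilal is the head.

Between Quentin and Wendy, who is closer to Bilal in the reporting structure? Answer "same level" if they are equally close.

Quentin is 3 levels below Bilal; Wendy is 2. Wendy is higher.

Wendy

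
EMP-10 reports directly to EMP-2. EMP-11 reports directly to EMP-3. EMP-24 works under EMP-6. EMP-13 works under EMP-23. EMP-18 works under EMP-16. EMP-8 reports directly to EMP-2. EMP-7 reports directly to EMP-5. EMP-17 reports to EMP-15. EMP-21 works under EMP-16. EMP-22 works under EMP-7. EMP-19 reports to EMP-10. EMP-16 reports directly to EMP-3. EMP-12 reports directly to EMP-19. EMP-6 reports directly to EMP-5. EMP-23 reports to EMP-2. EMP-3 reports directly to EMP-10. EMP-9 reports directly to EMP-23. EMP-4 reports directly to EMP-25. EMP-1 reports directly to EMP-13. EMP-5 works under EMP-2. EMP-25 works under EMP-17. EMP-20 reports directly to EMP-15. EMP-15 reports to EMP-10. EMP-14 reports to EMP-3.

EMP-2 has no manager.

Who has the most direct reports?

Direct-report counts: EMP-2 has 4; EMP-23 has 2; EMP-13 has 1; EMP-5 has 2; EMP-7 has 1; EMP-6 has 1; EMP-10 has 3; EMP-3 has 3; EMP-16 has 2; EMP-15 has 2; EMP-17 has 1; EMP-25 has 1; EMP-19 has 1. The largest is 4, held by EMP-2.

EMP-2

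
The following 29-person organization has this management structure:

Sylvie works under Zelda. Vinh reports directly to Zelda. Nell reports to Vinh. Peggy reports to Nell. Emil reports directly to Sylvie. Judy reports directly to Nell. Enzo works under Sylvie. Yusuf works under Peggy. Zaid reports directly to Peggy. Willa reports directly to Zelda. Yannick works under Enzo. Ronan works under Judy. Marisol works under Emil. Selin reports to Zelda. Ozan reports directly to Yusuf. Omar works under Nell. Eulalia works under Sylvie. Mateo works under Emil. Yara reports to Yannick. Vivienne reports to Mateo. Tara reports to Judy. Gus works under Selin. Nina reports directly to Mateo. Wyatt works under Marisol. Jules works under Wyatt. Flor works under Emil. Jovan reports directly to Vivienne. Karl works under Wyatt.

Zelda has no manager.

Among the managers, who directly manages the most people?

Zelda

Direct-report counts: Zelda has 4; Selin has 1; Vinh has 1; Nell has 3; Judy has 2; Peggy has 2; Yusuf has 1; Sylvie has 3; Enzo has 1; Yannick has 1; Emil has 3; Mateo has 2; Vivienne has 1; Marisol has 1; Wyatt has 2. The largest is 4, held by Zelda.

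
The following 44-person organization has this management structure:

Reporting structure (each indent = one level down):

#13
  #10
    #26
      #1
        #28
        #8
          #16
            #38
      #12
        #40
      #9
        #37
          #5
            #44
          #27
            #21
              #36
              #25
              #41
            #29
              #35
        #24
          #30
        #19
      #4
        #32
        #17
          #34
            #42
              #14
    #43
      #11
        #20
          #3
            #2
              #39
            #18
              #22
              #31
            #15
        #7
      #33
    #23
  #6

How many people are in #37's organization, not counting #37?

#37 directly manages #5, #27. Under #5: #44 (1). Under #27: #29, #35, #21, #41, #25, #36 (6). So #37's organization is 2 direct reports plus everyone under them: 2 + 7 = 9.

9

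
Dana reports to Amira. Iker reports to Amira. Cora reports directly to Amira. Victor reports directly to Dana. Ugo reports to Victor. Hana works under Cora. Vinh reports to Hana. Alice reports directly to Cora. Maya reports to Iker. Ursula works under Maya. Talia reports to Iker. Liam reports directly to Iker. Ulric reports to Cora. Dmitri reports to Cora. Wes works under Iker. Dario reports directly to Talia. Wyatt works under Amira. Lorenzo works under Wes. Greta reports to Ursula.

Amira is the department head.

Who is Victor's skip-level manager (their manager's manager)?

Amira

Victor reports to Dana, and Dana reports to Amira. So Victor's skip-level manager is Amira.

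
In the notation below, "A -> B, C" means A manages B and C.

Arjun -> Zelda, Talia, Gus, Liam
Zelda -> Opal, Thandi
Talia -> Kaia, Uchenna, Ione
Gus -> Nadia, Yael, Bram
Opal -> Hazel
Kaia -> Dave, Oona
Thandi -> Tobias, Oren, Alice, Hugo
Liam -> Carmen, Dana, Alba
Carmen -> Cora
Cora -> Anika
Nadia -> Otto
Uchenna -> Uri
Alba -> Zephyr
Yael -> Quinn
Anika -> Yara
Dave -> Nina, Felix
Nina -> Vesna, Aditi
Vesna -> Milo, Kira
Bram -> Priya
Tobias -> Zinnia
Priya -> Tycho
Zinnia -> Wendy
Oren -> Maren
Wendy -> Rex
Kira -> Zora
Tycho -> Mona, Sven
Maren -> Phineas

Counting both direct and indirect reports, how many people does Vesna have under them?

3

Vesna directly manages Milo, Kira. Milo has no reports. Under Kira: Zora (1). So Vesna's organization is 2 direct reports plus everyone under them: 1 + 2 = 3.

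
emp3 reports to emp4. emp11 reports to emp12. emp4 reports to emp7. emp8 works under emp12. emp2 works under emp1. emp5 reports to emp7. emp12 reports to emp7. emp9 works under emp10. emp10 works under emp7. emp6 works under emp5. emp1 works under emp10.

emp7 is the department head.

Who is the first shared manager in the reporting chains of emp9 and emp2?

emp10

emp9's chain of managers is emp10, emp7. emp2's chain of managers is emp1, emp10, emp7. The first manager that appears in both chains is emp10.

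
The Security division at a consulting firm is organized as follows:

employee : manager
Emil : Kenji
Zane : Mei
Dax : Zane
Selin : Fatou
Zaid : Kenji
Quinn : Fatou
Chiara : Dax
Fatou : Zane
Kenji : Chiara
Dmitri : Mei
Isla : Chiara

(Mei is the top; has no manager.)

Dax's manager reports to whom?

Mei

Dax reports to Zane, and Zane reports to Mei. So Dax's skip-level manager is Mei.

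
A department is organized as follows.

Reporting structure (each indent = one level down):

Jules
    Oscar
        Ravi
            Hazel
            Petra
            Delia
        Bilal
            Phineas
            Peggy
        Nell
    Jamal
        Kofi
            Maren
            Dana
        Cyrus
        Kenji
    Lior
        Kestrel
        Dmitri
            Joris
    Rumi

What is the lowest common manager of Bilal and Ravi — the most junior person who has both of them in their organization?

Bilal's chain of managers is Oscar, Jules. Ravi's chain of managers is Oscar, Jules. The first manager that appears in both chains is Oscar.

Oscar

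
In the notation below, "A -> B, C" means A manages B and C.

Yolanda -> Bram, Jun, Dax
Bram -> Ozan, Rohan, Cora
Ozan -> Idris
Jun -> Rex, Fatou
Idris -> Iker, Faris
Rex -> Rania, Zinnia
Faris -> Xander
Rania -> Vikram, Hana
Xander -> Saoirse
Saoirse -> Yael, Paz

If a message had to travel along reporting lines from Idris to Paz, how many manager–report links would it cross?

4

Paz is in Idris's organization: the chain from Paz up to Idris is Paz → Saoirse → Xander → Faris → Idris, which is 4 links.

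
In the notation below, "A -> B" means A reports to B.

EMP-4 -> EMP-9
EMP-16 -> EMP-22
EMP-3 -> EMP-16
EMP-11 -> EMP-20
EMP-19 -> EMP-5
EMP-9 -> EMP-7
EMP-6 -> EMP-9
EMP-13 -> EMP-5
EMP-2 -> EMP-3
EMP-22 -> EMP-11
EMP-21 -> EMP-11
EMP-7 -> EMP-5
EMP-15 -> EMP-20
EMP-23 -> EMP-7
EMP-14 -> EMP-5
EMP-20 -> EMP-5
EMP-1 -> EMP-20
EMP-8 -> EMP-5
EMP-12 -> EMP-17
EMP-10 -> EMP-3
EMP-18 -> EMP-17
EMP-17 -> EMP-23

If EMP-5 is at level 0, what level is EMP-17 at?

Chain from EMP-17 up to EMP-5: EMP-17 → EMP-23 → EMP-7 → EMP-5. That is 3 steps up, so EMP-17 is 3 levels below EMP-5.

3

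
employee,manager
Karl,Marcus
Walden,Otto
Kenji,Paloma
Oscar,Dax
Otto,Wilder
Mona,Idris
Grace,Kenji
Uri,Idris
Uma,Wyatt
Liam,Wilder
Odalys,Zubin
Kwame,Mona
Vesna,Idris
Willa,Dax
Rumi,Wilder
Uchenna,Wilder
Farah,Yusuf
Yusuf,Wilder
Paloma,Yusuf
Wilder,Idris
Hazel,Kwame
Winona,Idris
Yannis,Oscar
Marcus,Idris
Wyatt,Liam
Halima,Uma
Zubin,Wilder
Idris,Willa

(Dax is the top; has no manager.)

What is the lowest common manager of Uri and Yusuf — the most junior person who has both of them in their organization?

Uri's chain of managers is Idris, Willa, Dax. Yusuf's chain of managers is Wilder, Idris, Willa, Dax. The first manager that appears in both chains is Idris.

Idris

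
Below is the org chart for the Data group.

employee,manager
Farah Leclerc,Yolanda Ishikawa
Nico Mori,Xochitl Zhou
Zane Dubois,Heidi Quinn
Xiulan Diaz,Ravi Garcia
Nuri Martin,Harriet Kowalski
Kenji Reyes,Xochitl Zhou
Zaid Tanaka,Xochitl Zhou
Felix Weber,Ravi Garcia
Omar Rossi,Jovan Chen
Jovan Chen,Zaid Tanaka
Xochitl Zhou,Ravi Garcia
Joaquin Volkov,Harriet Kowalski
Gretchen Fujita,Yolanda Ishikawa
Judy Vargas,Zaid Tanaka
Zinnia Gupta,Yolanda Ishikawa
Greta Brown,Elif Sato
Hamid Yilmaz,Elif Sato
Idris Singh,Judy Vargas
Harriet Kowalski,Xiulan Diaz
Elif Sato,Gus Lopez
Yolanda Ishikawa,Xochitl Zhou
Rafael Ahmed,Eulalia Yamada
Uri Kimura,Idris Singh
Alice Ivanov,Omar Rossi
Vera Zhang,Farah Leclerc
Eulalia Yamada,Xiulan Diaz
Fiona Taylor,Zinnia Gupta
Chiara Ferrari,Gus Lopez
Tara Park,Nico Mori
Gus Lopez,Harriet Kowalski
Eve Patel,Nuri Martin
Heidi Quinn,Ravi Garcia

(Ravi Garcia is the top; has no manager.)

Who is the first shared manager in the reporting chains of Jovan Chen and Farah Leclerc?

Xochitl Zhou

Jovan Chen's chain of managers is Zaid Tanaka, Xochitl Zhou, Ravi Garcia. Farah Leclerc's chain of managers is Yolanda Ishikawa, Xochitl Zhou, Ravi Garcia. The first manager that appears in both chains is Xochitl Zhou.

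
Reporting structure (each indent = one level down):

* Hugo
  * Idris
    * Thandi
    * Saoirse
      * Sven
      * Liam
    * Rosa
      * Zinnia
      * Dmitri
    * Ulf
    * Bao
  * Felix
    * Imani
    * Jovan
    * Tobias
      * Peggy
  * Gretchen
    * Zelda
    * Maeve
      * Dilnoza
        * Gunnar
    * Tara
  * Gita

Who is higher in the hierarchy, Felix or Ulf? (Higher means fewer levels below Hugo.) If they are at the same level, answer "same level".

Felix is 1 level below Hugo; Ulf is 2. Felix is higher.

Felix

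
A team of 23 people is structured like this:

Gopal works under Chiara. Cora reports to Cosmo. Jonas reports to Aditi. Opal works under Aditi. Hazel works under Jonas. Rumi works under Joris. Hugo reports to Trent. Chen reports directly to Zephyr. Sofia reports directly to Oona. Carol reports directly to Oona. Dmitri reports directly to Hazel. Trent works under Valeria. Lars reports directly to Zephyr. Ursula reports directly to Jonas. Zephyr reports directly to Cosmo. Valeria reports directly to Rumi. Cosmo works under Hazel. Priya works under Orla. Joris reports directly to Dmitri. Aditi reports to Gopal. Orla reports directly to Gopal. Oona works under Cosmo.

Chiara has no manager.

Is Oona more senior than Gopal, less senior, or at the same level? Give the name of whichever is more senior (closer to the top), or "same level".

Oona is 6 levels below Chiara; Gopal is 1. Gopal is higher.

Gopal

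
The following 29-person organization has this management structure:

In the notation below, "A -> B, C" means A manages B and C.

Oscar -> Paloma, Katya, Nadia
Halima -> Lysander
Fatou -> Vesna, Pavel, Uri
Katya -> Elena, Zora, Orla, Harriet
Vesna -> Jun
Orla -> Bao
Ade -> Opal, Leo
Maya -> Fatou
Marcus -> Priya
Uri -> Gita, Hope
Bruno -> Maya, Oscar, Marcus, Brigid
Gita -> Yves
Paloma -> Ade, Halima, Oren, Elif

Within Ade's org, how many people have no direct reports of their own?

2

The people in Ade's organization with no one reporting to them are Leo, Opal. That is 2.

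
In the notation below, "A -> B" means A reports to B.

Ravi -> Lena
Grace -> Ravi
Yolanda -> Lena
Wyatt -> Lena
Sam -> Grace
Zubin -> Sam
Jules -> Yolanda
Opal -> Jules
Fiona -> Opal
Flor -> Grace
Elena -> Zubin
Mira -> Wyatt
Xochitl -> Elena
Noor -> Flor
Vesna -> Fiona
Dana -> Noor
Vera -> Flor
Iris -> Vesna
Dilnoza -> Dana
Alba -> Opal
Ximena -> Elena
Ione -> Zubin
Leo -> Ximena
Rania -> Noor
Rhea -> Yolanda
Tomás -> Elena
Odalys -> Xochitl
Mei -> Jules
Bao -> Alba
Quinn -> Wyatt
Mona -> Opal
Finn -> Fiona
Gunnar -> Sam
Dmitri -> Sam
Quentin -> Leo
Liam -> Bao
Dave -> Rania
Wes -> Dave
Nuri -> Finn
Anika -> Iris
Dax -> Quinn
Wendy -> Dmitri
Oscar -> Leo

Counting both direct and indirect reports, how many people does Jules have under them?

Jules directly manages Opal, Mei. Under Opal: Mona, Alba, Bao, Liam, Fiona, Finn, Nuri, Vesna, Iris, Anika (10). Mei has no reports. So Jules's organization is 2 direct reports plus everyone under them: 11 + 1 = 12.

12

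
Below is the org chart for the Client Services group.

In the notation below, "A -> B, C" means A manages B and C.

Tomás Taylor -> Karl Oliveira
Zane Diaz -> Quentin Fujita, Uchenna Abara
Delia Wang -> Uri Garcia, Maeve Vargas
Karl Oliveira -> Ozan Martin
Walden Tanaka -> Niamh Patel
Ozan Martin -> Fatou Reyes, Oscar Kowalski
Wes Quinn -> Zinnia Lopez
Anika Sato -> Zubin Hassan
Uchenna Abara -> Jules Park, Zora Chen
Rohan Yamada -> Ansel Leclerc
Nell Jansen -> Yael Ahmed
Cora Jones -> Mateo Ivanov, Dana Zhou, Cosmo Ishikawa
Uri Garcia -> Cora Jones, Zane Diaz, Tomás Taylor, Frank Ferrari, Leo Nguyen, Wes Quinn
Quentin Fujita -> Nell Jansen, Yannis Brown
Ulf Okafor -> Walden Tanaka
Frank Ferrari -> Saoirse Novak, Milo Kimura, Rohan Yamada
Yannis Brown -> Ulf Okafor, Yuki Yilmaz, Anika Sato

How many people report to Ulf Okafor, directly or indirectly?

Ulf Okafor directly manages Walden Tanaka. Under Walden Tanaka: Niamh Patel (1). That's 2 in total.

2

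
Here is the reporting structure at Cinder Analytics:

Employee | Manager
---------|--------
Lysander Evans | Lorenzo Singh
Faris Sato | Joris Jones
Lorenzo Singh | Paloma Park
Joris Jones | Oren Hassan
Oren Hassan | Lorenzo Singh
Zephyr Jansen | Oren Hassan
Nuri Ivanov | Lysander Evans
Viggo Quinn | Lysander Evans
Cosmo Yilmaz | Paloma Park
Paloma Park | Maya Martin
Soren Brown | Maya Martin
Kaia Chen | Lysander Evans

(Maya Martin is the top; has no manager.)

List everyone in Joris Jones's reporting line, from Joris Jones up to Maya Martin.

Joris Jones reports to Oren Hassan. Oren Hassan reports to Lorenzo Singh. Lorenzo Singh reports to Paloma Park. Paloma Park reports to Maya Martin. Maya Martin is at the top.

Joris Jones -> Oren Hassan -> Lorenzo Singh -> Paloma Park -> Maya Martin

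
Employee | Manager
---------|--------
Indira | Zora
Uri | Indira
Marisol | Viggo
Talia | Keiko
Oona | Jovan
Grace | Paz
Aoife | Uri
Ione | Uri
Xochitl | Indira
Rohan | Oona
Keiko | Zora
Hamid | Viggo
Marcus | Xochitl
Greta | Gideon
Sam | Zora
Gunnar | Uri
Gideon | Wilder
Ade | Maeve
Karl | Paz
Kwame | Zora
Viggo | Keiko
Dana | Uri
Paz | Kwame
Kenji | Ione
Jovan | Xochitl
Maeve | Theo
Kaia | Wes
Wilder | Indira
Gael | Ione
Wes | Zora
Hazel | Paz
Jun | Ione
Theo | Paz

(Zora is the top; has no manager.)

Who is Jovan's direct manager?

Xochitl

Jovan reports directly to Xochitl.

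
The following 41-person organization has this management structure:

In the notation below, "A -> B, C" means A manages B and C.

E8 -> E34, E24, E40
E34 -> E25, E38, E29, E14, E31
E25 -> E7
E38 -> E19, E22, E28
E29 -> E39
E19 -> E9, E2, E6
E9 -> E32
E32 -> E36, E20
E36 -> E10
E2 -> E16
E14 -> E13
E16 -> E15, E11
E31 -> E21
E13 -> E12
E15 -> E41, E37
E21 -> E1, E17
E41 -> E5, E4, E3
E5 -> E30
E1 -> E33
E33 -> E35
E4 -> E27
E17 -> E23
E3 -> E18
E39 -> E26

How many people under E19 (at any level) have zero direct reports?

The people in E19's organization with no one reporting to them are E6, E11, E37, E18, E27, E30, E20, E10. That is 8.

8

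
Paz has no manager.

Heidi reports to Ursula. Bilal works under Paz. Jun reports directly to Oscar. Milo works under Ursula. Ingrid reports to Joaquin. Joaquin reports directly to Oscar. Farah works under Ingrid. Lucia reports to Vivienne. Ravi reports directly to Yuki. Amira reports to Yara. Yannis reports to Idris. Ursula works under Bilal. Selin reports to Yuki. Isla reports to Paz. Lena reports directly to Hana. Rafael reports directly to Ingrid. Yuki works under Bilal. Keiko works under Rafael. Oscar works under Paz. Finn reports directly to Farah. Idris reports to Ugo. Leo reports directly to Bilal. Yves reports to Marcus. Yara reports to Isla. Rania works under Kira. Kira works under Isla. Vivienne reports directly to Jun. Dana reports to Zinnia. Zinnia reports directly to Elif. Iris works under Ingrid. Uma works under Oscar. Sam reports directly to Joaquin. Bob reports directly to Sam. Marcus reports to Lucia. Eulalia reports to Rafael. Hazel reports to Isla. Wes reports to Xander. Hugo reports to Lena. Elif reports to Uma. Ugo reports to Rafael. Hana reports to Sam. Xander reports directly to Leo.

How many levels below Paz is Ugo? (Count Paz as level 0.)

5

Chain from Ugo up to Paz: Ugo → Rafael → Ingrid → Joaquin → Oscar → Paz. That is 5 steps up, so Ugo is 5 levels below Paz.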